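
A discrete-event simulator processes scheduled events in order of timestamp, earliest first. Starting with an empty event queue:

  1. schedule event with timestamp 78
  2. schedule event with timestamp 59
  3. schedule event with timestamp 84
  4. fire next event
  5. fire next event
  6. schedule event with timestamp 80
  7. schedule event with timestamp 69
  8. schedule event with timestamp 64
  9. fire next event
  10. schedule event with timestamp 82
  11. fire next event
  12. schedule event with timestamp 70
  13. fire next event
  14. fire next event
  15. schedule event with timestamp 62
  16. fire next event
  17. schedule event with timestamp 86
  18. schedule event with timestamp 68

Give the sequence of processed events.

insert 78 → {78}
insert 59 → {59, 78}
insert 84 → {59, 78, 84}
fire next event → 59; now {78, 84}
fire next event → 78; now {84}
insert 80 → {80, 84}
insert 69 → {69, 80, 84}
insert 64 → {64, 69, 80, 84}
fire next event → 64; now {69, 80, 84}
insert 82 → {69, 80, 82, 84}
fire next event → 69; now {80, 82, 84}
insert 70 → {70, 80, 82, 84}
fire next event → 70; now {80, 82, 84}
fire next event → 80; now {82, 84}
insert 62 → {62, 82, 84}
fire next event → 62; now {82, 84}
insert 86 → {82, 84, 86}
insert 68 → {68, 82, 84, 86}

[59, 78, 64, 69, 70, 80, 62]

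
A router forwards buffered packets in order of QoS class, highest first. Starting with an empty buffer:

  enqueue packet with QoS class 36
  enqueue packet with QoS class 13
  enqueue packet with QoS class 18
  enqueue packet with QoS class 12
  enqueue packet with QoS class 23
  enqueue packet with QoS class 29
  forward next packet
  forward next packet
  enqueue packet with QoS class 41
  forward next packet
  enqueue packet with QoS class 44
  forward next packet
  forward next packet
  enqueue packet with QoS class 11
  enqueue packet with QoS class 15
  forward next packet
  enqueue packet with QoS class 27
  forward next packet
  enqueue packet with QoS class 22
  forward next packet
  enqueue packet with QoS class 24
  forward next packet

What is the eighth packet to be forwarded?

insert 36 → {36}
insert 13 → {36, 13}
insert 18 → {36, 18, 13}
insert 12 → {36, 18, 13, 12}
insert 23 → {36, 23, 18, 13, 12}
insert 29 → {36, 29, 23, 18, 13, 12}
forward next packet → 36; now {29, 23, 18, 13, 12}
forward next packet → 29; now {23, 18, 13, 12}
insert 41 → {41, 23, 18, 13, 12}
forward next packet → 41; now {23, 18, 13, 12}
insert 44 → {44, 23, 18, 13, 12}
forward next packet → 44; now {23, 18, 13, 12}
forward next packet → 23; now {18, 13, 12}
insert 11 → {18, 13, 12, 11}
insert 15 → {18, 15, 13, 12, 11}
forward next packet → 18; now {15, 13, 12, 11}
insert 27 → {27, 15, 13, 12, 11}
forward next packet → 27; now {15, 13, 12, 11}
insert 22 → {22, 15, 13, 12, 11}
forward next packet → 22; now {15, 13, 12, 11}
insert 24 → {24, 15, 13, 12, 11}
forward next packet → 24; now {15, 13, 12, 11}

22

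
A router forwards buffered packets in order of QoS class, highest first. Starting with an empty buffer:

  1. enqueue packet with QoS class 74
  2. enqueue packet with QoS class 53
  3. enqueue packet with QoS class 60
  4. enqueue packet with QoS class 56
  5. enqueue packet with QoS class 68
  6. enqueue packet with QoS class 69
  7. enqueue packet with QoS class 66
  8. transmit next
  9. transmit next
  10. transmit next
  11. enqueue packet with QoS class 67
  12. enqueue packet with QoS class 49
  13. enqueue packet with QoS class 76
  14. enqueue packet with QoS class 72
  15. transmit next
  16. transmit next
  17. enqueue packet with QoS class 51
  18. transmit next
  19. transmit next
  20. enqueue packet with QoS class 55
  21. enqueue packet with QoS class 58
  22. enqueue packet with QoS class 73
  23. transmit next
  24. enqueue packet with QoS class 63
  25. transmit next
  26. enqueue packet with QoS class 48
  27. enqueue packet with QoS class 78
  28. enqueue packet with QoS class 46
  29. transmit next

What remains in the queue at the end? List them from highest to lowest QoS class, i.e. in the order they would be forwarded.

insert 74 → {74}
insert 53 → {74, 53}
insert 60 → {74, 60, 53}
insert 56 → {74, 60, 56, 53}
insert 68 → {74, 68, 60, 56, 53}
insert 69 → {74, 69, 68, 60, 56, 53}
insert 66 → {74, 69, 68, 66, 60, 56, 53}
transmit next → 74; now {69, 68, 66, 60, 56, 53}
transmit next → 69; now {68, 66, 60, 56, 53}
transmit next → 68; now {66, 60, 56, 53}
insert 67 → {67, 66, 60, 56, 53}
insert 49 → {67, 66, 60, 56, 53, 49}
insert 76 → {76, 67, 66, 60, 56, 53, 49}
insert 72 → {76, 72, 67, 66, 60, 56, 53, 49}
transmit next → 76; now {72, 67, 66, 60, 56, 53, 49}
transmit next → 72; now {67, 66, 60, 56, 53, 49}
insert 51 → {67, 66, 60, 56, 53, 51, 49}
transmit next → 67; now {66, 60, 56, 53, 51, 49}
transmit next → 66; now {60, 56, 53, 51, 49}
insert 55 → {60, 56, 55, 53, 51, 49}
insert 58 → {60, 58, 56, 55, 53, 51, 49}
insert 73 → {73, 60, 58, 56, 55, 53, 51, 49}
transmit next → 73; now {60, 58, 56, 55, 53, 51, 49}
insert 63 → {63, 60, 58, 56, 55, 53, 51, 49}
transmit next → 63; now {60, 58, 56, 55, 53, 51, 49}
insert 48 → {60, 58, 56, 55, 53, 51, 49, 48}
insert 78 → {78, 60, 58, 56, 55, 53, 51, 49, 48}
insert 46 → {78, 60, 58, 56, 55, 53, 51, 49, 48, 46}
transmit next → 78; now {60, 58, 56, 55, 53, 51, 49, 48, 46}

60 → 58 → 56 → 55 → 53 → 51 → 49 → 48 → 46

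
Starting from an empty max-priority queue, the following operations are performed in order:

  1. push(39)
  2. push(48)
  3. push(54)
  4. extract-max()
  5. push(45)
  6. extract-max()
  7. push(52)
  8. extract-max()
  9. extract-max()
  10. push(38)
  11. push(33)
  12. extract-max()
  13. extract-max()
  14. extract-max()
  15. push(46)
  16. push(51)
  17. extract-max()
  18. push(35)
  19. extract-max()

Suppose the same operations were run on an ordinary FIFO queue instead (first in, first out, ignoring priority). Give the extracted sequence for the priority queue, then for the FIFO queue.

priority queue: [54, 48, 52, 45, 39, 38, 33, 51, 46]; FIFO queue: [39, 48, 54, 45, 52, 38, 33, 46, 51]

insert 39 → {39}
insert 48 → {48, 39}
insert 54 → {54, 48, 39}
extract-max → 54; now {48, 39}
insert 45 → {48, 45, 39}
extract-max → 48; now {45, 39}
insert 52 → {52, 45, 39}
extract-max → 52; now {45, 39}
extract-max → 45; now {39}
insert 38 → {39, 38}
insert 33 → {39, 38, 33}
extract-max → 39; now {38, 33}
extract-max → 38; now {33}
extract-max → 33; now {}
insert 46 → {46}
insert 51 → {51, 46}
extract-max → 51; now {46}
insert 35 → {46, 35}
extract-max → 46; now {35}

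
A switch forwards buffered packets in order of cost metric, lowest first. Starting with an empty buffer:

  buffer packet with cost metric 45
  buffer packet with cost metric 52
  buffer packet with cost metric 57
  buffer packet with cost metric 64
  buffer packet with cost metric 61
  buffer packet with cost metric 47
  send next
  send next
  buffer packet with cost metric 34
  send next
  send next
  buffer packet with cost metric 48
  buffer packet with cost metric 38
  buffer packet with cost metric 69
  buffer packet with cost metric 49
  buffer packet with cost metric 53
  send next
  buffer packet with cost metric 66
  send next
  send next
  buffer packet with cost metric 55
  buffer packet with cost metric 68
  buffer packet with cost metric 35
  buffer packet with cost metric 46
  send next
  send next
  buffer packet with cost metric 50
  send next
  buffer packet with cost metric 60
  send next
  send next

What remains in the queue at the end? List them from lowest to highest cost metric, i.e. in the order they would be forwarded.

insert 45 → {45}
insert 52 → {45, 52}
insert 57 → {45, 52, 57}
insert 64 → {45, 52, 57, 64}
insert 61 → {45, 52, 57, 61, 64}
insert 47 → {45, 47, 52, 57, 61, 64}
send next → 45; now {47, 52, 57, 61, 64}
send next → 47; now {52, 57, 61, 64}
insert 34 → {34, 52, 57, 61, 64}
send next → 34; now {52, 57, 61, 64}
send next → 52; now {57, 61, 64}
insert 48 → {48, 57, 61, 64}
insert 38 → {38, 48, 57, 61, 64}
insert 69 → {38, 48, 57, 61, 64, 69}
insert 49 → {38, 48, 49, 57, 61, 64, 69}
insert 53 → {38, 48, 49, 53, 57, 61, 64, 69}
send next → 38; now {48, 49, 53, 57, 61, 64, 69}
insert 66 → {48, 49, 53, 57, 61, 64, 66, 69}
send next → 48; now {49, 53, 57, 61, 64, 66, 69}
send next → 49; now {53, 57, 61, 64, 66, 69}
insert 55 → {53, 55, 57, 61, 64, 66, 69}
insert 68 → {53, 55, 57, 61, 64, 66, 68, 69}
insert 35 → {35, 53, 55, 57, 61, 64, 66, 68, 69}
insert 46 → {35, 46, 53, 55, 57, 61, 64, 66, 68, 69}
send next → 35; now {46, 53, 55, 57, 61, 64, 66, 68, 69}
send next → 46; now {53, 55, 57, 61, 64, 66, 68, 69}
insert 50 → {50, 53, 55, 57, 61, 64, 66, 68, 69}
send next → 50; now {53, 55, 57, 61, 64, 66, 68, 69}
insert 60 → {53, 55, 57, 60, 61, 64, 66, 68, 69}
send next → 53; now {55, 57, 60, 61, 64, 66, 68, 69}
send next → 55; now {57, 60, 61, 64, 66, 68, 69}

57, 60, 61, 64, 66, 68, 69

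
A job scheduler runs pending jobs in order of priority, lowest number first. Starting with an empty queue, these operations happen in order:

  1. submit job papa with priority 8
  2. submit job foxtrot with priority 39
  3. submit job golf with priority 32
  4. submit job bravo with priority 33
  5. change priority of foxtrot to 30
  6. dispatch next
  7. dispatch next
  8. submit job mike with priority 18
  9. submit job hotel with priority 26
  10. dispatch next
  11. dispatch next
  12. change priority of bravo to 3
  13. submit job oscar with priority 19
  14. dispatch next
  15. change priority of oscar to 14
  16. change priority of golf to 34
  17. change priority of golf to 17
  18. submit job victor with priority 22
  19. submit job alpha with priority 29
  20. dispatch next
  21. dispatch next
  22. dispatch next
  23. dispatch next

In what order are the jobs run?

papa, foxtrot, mike, hotel, bravo, oscar, golf, victor, alpha

add papa (priority 8) → {papa:8}
add foxtrot (priority 39) → {papa:8, foxtrot:39}
add golf (priority 32) → {papa:8, golf:32, foxtrot:39}
add bravo (priority 33) → {papa:8, golf:32, bravo:33, foxtrot:39}
update foxtrot to priority 30 → {papa:8, foxtrot:30, golf:32, bravo:33}
dispatch next → papa; now {foxtrot:30, golf:32, bravo:33}
dispatch next → foxtrot; now {golf:32, bravo:33}
add mike (priority 18) → {mike:18, golf:32, bravo:33}
add hotel (priority 26) → {mike:18, hotel:26, golf:32, bravo:33}
dispatch next → mike; now {hotel:26, golf:32, bravo:33}
dispatch next → hotel; now {golf:32, bravo:33}
update bravo to priority 3 → {bravo:3, golf:32}
add oscar (priority 19) → {bravo:3, oscar:19, golf:32}
dispatch next → bravo; now {oscar:19, golf:32}
update oscar to priority 14 → {oscar:14, golf:32}
update golf to priority 34 → {oscar:14, golf:34}
update golf to priority 17 → {oscar:14, golf:17}
add victor (priority 22) → {oscar:14, golf:17, victor:22}
add alpha (priority 29) → {oscar:14, golf:17, victor:22, alpha:29}
dispatch next → oscar; now {golf:17, victor:22, alpha:29}
dispatch next → golf; now {victor:22, alpha:29}
dispatch next → victor; now {alpha:29}
dispatch next → alpha; now {}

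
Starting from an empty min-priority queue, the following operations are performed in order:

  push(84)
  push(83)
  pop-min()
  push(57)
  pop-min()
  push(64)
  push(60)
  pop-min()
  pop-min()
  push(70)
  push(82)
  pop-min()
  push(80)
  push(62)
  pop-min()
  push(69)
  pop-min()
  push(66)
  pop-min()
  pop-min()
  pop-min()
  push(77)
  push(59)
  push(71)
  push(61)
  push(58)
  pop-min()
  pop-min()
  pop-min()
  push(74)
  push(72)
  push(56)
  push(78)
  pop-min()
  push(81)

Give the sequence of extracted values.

[83, 57, 60, 64, 70, 62, 69, 66, 80, 82, 58, 59, 61, 56]

insert 84 → {84}
insert 83 → {83, 84}
pop-min → 83; now {84}
insert 57 → {57, 84}
pop-min → 57; now {84}
insert 64 → {64, 84}
insert 60 → {60, 64, 84}
pop-min → 60; now {64, 84}
pop-min → 64; now {84}
insert 70 → {70, 84}
insert 82 → {70, 82, 84}
pop-min → 70; now {82, 84}
insert 80 → {80, 82, 84}
insert 62 → {62, 80, 82, 84}
pop-min → 62; now {80, 82, 84}
insert 69 → {69, 80, 82, 84}
pop-min → 69; now {80, 82, 84}
insert 66 → {66, 80, 82, 84}
pop-min → 66; now {80, 82, 84}
pop-min → 80; now {82, 84}
pop-min → 82; now {84}
insert 77 → {77, 84}
insert 59 → {59, 77, 84}
insert 71 → {59, 71, 77, 84}
insert 61 → {59, 61, 71, 77, 84}
insert 58 → {58, 59, 61, 71, 77, 84}
pop-min → 58; now {59, 61, 71, 77, 84}
pop-min → 59; now {61, 71, 77, 84}
pop-min → 61; now {71, 77, 84}
insert 74 → {71, 74, 77, 84}
insert 72 → {71, 72, 74, 77, 84}
insert 56 → {56, 71, 72, 74, 77, 84}
insert 78 → {56, 71, 72, 74, 77, 78, 84}
pop-min → 56; now {71, 72, 74, 77, 78, 84}
insert 81 → {71, 72, 74, 77, 78, 81, 84}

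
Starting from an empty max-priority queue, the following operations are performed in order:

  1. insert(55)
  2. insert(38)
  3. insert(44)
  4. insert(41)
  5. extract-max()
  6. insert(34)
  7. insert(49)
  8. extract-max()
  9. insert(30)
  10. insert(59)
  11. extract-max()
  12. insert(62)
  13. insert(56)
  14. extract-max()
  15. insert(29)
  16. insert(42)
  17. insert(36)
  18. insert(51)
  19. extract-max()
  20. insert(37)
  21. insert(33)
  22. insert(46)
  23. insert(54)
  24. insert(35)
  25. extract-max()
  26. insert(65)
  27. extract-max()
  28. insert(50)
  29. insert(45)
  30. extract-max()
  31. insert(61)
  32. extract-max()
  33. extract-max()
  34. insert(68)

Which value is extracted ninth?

61

insert 55 → {55}
insert 38 → {55, 38}
insert 44 → {55, 44, 38}
insert 41 → {55, 44, 41, 38}
extract-max → 55; now {44, 41, 38}
insert 34 → {44, 41, 38, 34}
insert 49 → {49, 44, 41, 38, 34}
extract-max → 49; now {44, 41, 38, 34}
insert 30 → {44, 41, 38, 34, 30}
insert 59 → {59, 44, 41, 38, 34, 30}
extract-max → 59; now {44, 41, 38, 34, 30}
insert 62 → {62, 44, 41, 38, 34, 30}
insert 56 → {62, 56, 44, 41, 38, 34, 30}
extract-max → 62; now {56, 44, 41, 38, 34, 30}
insert 29 → {56, 44, 41, 38, 34, 30, 29}
insert 42 → {56, 44, 42, 41, 38, 34, 30, 29}
insert 36 → {56, 44, 42, 41, 38, 36, 34, 30, 29}
insert 51 → {56, 51, 44, 42, 41, 38, 36, 34, 30, 29}
extract-max → 56; now {51, 44, 42, 41, 38, 36, 34, 30, 29}
insert 37 → {51, 44, 42, 41, 38, 37, 36, 34, 30, 29}
insert 33 → {51, 44, 42, 41, 38, 37, 36, 34, 33, 30, 29}
insert 46 → {51, 46, 44, 42, 41, 38, 37, 36, 34, 33, 30, 29}
insert 54 → {54, 51, 46, 44, 42, 41, 38, 37, 36, 34, 33, 30, 29}
insert 35 → {54, 51, 46, 44, 42, 41, 38, 37, 36, 35, 34, 33, 30, 29}
extract-max → 54; now {51, 46, 44, 42, 41, 38, 37, 36, 35, 34, 33, 30, 29}
insert 65 → {65, 51, 46, 44, 42, 41, 38, 37, 36, 35, 34, 33, 30, 29}
extract-max → 65; now {51, 46, 44, 42, 41, 38, 37, 36, 35, 34, 33, 30, 29}
insert 50 → {51, 50, 46, 44, 42, 41, 38, 37, 36, 35, 34, 33, 30, 29}
insert 45 → {51, 50, 46, 45, 44, 42, 41, 38, 37, 36, 35, 34, 33, 30, 29}
extract-max → 51; now {50, 46, 45, 44, 42, 41, 38, 37, 36, 35, 34, 33, 30, 29}
insert 61 → {61, 50, 46, 45, 44, 42, 41, 38, 37, 36, 35, 34, 33, 30, 29}
extract-max → 61; now {50, 46, 45, 44, 42, 41, 38, 37, 36, 35, 34, 33, 30, 29}
extract-max → 50; now {46, 45, 44, 42, 41, 38, 37, 36, 35, 34, 33, 30, 29}
insert 68 → {68, 46, 45, 44, 42, 41, 38, 37, 36, 35, 34, 33, 30, 29}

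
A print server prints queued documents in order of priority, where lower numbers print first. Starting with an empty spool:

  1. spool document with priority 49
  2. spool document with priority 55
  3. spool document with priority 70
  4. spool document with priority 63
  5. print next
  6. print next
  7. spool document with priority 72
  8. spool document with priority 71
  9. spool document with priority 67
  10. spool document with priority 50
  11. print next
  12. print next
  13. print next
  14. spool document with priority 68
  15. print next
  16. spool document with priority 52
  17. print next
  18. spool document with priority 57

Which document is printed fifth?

67

insert 49 → {49}
insert 55 → {49, 55}
insert 70 → {49, 55, 70}
insert 63 → {49, 55, 63, 70}
print next → 49; now {55, 63, 70}
print next → 55; now {63, 70}
insert 72 → {63, 70, 72}
insert 71 → {63, 70, 71, 72}
insert 67 → {63, 67, 70, 71, 72}
insert 50 → {50, 63, 67, 70, 71, 72}
print next → 50; now {63, 67, 70, 71, 72}
print next → 63; now {67, 70, 71, 72}
print next → 67; now {70, 71, 72}
insert 68 → {68, 70, 71, 72}
print next → 68; now {70, 71, 72}
insert 52 → {52, 70, 71, 72}
print next → 52; now {70, 71, 72}
insert 57 → {57, 70, 71, 72}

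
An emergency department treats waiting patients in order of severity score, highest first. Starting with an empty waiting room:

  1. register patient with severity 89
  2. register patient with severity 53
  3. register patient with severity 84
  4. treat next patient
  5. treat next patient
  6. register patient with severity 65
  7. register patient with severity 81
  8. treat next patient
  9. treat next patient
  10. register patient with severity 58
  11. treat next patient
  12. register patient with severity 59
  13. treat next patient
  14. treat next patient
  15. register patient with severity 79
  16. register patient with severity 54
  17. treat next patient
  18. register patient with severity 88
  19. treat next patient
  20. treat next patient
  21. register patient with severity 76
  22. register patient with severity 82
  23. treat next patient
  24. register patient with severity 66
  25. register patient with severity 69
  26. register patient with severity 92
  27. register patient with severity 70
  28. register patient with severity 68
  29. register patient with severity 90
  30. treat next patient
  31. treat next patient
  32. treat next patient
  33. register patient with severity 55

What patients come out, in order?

89, 84, 81, 65, 58, 59, 53, 79, 88, 54, 82, 92, 90, 76

insert 89 → {89}
insert 53 → {89, 53}
insert 84 → {89, 84, 53}
treat next patient → 89; now {84, 53}
treat next patient → 84; now {53}
insert 65 → {65, 53}
insert 81 → {81, 65, 53}
treat next patient → 81; now {65, 53}
treat next patient → 65; now {53}
insert 58 → {58, 53}
treat next patient → 58; now {53}
insert 59 → {59, 53}
treat next patient → 59; now {53}
treat next patient → 53; now {}
insert 79 → {79}
insert 54 → {79, 54}
treat next patient → 79; now {54}
insert 88 → {88, 54}
treat next patient → 88; now {54}
treat next patient → 54; now {}
insert 76 → {76}
insert 82 → {82, 76}
treat next patient → 82; now {76}
insert 66 → {76, 66}
insert 69 → {76, 69, 66}
insert 92 → {92, 76, 69, 66}
insert 70 → {92, 76, 70, 69, 66}
insert 68 → {92, 76, 70, 69, 68, 66}
insert 90 → {92, 90, 76, 70, 69, 68, 66}
treat next patient → 92; now {90, 76, 70, 69, 68, 66}
treat next patient → 90; now {76, 70, 69, 68, 66}
treat next patient → 76; now {70, 69, 68, 66}
insert 55 → {70, 69, 68, 66, 55}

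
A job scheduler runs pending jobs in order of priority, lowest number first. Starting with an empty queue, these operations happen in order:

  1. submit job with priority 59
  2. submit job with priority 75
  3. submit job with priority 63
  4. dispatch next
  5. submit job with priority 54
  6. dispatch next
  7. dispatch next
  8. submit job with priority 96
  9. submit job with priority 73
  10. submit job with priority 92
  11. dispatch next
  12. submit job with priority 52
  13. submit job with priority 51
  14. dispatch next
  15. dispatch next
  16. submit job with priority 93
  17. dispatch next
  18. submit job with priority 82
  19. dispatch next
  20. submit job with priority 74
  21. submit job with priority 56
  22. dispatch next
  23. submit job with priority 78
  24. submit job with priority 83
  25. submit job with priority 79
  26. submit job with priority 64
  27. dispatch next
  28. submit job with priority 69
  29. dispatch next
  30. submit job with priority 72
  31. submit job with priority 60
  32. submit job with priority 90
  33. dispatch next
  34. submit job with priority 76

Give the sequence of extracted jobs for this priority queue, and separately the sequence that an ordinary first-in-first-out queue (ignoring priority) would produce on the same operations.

priority queue: 59, 54, 63, 73, 51, 52, 75, 82, 56, 64, 69, 60; FIFO queue: 59, 75, 63, 54, 96, 73, 92, 52, 51, 93, 82, 74

insert 59 → {59}
insert 75 → {59, 75}
insert 63 → {59, 63, 75}
dispatch next → 59; now {63, 75}
insert 54 → {54, 63, 75}
dispatch next → 54; now {63, 75}
dispatch next → 63; now {75}
insert 96 → {75, 96}
insert 73 → {73, 75, 96}
insert 92 → {73, 75, 92, 96}
dispatch next → 73; now {75, 92, 96}
insert 52 → {52, 75, 92, 96}
insert 51 → {51, 52, 75, 92, 96}
dispatch next → 51; now {52, 75, 92, 96}
dispatch next → 52; now {75, 92, 96}
insert 93 → {75, 92, 93, 96}
dispatch next → 75; now {92, 93, 96}
insert 82 → {82, 92, 93, 96}
dispatch next → 82; now {92, 93, 96}
insert 74 → {74, 92, 93, 96}
insert 56 → {56, 74, 92, 93, 96}
dispatch next → 56; now {74, 92, 93, 96}
insert 78 → {74, 78, 92, 93, 96}
insert 83 → {74, 78, 83, 92, 93, 96}
insert 79 → {74, 78, 79, 83, 92, 93, 96}
insert 64 → {64, 74, 78, 79, 83, 92, 93, 96}
dispatch next → 64; now {74, 78, 79, 83, 92, 93, 96}
insert 69 → {69, 74, 78, 79, 83, 92, 93, 96}
dispatch next → 69; now {74, 78, 79, 83, 92, 93, 96}
insert 72 → {72, 74, 78, 79, 83, 92, 93, 96}
insert 60 → {60, 72, 74, 78, 79, 83, 92, 93, 96}
insert 90 → {60, 72, 74, 78, 79, 83, 90, 92, 93, 96}
dispatch next → 60; now {72, 74, 78, 79, 83, 90, 92, 93, 96}
insert 76 → {72, 74, 76, 78, 79, 83, 90, 92, 93, 96}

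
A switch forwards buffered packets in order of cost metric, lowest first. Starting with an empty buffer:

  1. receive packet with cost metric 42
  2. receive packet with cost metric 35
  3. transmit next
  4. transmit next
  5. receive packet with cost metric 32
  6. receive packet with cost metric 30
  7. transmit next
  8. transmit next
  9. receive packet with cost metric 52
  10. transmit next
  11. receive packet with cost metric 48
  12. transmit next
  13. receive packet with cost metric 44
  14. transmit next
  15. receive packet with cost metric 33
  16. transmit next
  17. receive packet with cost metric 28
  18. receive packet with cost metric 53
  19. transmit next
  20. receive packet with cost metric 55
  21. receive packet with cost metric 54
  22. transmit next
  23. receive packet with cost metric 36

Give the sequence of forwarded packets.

35, 42, 30, 32, 52, 48, 44, 33, 28, 53

insert 42 → {42}
insert 35 → {35, 42}
transmit next → 35; now {42}
transmit next → 42; now {}
insert 32 → {32}
insert 30 → {30, 32}
transmit next → 30; now {32}
transmit next → 32; now {}
insert 52 → {52}
transmit next → 52; now {}
insert 48 → {48}
transmit next → 48; now {}
insert 44 → {44}
transmit next → 44; now {}
insert 33 → {33}
transmit next → 33; now {}
insert 28 → {28}
insert 53 → {28, 53}
transmit next → 28; now {53}
insert 55 → {53, 55}
insert 54 → {53, 54, 55}
transmit next → 53; now {54, 55}
insert 36 → {36, 54, 55}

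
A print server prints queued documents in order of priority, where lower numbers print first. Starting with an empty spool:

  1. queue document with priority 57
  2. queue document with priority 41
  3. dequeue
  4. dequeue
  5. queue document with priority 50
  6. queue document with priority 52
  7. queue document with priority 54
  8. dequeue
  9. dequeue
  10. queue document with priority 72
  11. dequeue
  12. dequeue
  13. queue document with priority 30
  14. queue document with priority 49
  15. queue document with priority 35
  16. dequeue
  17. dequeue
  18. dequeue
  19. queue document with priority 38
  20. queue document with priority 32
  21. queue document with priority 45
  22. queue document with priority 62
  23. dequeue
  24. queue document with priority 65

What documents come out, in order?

insert 57 → {57}
insert 41 → {41, 57}
dequeue → 41; now {57}
dequeue → 57; now {}
insert 50 → {50}
insert 52 → {50, 52}
insert 54 → {50, 52, 54}
dequeue → 50; now {52, 54}
dequeue → 52; now {54}
insert 72 → {54, 72}
dequeue → 54; now {72}
dequeue → 72; now {}
insert 30 → {30}
insert 49 → {30, 49}
insert 35 → {30, 35, 49}
dequeue → 30; now {35, 49}
dequeue → 35; now {49}
dequeue → 49; now {}
insert 38 → {38}
insert 32 → {32, 38}
insert 45 → {32, 38, 45}
insert 62 → {32, 38, 45, 62}
dequeue → 32; now {38, 45, 62}
insert 65 → {38, 45, 62, 65}

41, 57, 50, 52, 54, 72, 30, 35, 49, 32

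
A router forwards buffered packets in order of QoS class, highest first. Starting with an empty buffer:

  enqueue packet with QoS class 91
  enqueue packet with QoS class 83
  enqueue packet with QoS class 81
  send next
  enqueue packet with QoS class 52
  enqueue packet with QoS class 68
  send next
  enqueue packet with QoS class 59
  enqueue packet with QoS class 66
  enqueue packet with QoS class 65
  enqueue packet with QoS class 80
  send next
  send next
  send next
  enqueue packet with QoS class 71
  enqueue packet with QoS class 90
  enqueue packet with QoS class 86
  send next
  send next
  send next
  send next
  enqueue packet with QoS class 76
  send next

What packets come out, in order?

insert 91 → {91}
insert 83 → {91, 83}
insert 81 → {91, 83, 81}
send next → 91; now {83, 81}
insert 52 → {83, 81, 52}
insert 68 → {83, 81, 68, 52}
send next → 83; now {81, 68, 52}
insert 59 → {81, 68, 59, 52}
insert 66 → {81, 68, 66, 59, 52}
insert 65 → {81, 68, 66, 65, 59, 52}
insert 80 → {81, 80, 68, 66, 65, 59, 52}
send next → 81; now {80, 68, 66, 65, 59, 52}
send next → 80; now {68, 66, 65, 59, 52}
send next → 68; now {66, 65, 59, 52}
insert 71 → {71, 66, 65, 59, 52}
insert 90 → {90, 71, 66, 65, 59, 52}
insert 86 → {90, 86, 71, 66, 65, 59, 52}
send next → 90; now {86, 71, 66, 65, 59, 52}
send next → 86; now {71, 66, 65, 59, 52}
send next → 71; now {66, 65, 59, 52}
send next → 66; now {65, 59, 52}
insert 76 → {76, 65, 59, 52}
send next → 76; now {65, 59, 52}

[91, 83, 81, 80, 68, 90, 86, 71, 66, 76]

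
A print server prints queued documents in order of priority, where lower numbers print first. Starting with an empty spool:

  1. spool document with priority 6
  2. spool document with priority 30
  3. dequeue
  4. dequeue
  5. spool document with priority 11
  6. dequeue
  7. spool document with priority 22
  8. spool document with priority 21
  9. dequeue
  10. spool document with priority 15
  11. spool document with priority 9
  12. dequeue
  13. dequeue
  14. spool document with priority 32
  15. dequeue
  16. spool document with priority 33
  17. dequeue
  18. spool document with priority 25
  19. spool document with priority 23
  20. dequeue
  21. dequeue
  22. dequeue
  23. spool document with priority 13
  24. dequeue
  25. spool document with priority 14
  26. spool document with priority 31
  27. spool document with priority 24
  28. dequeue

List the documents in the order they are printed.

insert 6 → {6}
insert 30 → {6, 30}
dequeue → 6; now {30}
dequeue → 30; now {}
insert 11 → {11}
dequeue → 11; now {}
insert 22 → {22}
insert 21 → {21, 22}
dequeue → 21; now {22}
insert 15 → {15, 22}
insert 9 → {9, 15, 22}
dequeue → 9; now {15, 22}
dequeue → 15; now {22}
insert 32 → {22, 32}
dequeue → 22; now {32}
insert 33 → {32, 33}
dequeue → 32; now {33}
insert 25 → {25, 33}
insert 23 → {23, 25, 33}
dequeue → 23; now {25, 33}
dequeue → 25; now {33}
dequeue → 33; now {}
insert 13 → {13}
dequeue → 13; now {}
insert 14 → {14}
insert 31 → {14, 31}
insert 24 → {14, 24, 31}
dequeue → 14; now {24, 31}

6 → 30 → 11 → 21 → 9 → 15 → 22 → 32 → 23 → 25 → 33 → 13 → 14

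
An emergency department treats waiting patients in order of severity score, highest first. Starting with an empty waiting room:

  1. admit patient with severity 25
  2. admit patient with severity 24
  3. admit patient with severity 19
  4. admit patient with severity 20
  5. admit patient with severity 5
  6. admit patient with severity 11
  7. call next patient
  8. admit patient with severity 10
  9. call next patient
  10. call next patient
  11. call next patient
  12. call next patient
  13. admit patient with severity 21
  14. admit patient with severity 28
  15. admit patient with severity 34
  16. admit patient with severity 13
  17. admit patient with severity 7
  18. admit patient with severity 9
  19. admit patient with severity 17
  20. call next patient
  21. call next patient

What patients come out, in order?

[25, 24, 20, 19, 11, 34, 28]

insert 25 → {25}
insert 24 → {25, 24}
insert 19 → {25, 24, 19}
insert 20 → {25, 24, 20, 19}
insert 5 → {25, 24, 20, 19, 5}
insert 11 → {25, 24, 20, 19, 11, 5}
call next patient → 25; now {24, 20, 19, 11, 5}
insert 10 → {24, 20, 19, 11, 10, 5}
call next patient → 24; now {20, 19, 11, 10, 5}
call next patient → 20; now {19, 11, 10, 5}
call next patient → 19; now {11, 10, 5}
call next patient → 11; now {10, 5}
insert 21 → {21, 10, 5}
insert 28 → {28, 21, 10, 5}
insert 34 → {34, 28, 21, 10, 5}
insert 13 → {34, 28, 21, 13, 10, 5}
insert 7 → {34, 28, 21, 13, 10, 7, 5}
insert 9 → {34, 28, 21, 13, 10, 9, 7, 5}
insert 17 → {34, 28, 21, 17, 13, 10, 9, 7, 5}
call next patient → 34; now {28, 21, 17, 13, 10, 9, 7, 5}
call next patient → 28; now {21, 17, 13, 10, 9, 7, 5}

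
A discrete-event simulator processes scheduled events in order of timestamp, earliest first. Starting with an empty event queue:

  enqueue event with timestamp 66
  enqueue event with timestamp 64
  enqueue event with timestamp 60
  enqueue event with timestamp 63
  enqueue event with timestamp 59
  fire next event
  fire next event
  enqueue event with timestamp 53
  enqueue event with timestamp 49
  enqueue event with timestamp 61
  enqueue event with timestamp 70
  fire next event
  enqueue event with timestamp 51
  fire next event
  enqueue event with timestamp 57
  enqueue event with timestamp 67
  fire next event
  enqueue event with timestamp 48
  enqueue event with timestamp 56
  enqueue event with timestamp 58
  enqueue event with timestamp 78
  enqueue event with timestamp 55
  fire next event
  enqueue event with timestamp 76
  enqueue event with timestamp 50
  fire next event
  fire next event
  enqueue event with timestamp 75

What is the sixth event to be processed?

48

insert 66 → {66}
insert 64 → {64, 66}
insert 60 → {60, 64, 66}
insert 63 → {60, 63, 64, 66}
insert 59 → {59, 60, 63, 64, 66}
fire next event → 59; now {60, 63, 64, 66}
fire next event → 60; now {63, 64, 66}
insert 53 → {53, 63, 64, 66}
insert 49 → {49, 53, 63, 64, 66}
insert 61 → {49, 53, 61, 63, 64, 66}
insert 70 → {49, 53, 61, 63, 64, 66, 70}
fire next event → 49; now {53, 61, 63, 64, 66, 70}
insert 51 → {51, 53, 61, 63, 64, 66, 70}
fire next event → 51; now {53, 61, 63, 64, 66, 70}
insert 57 → {53, 57, 61, 63, 64, 66, 70}
insert 67 → {53, 57, 61, 63, 64, 66, 67, 70}
fire next event → 53; now {57, 61, 63, 64, 66, 67, 70}
insert 48 → {48, 57, 61, 63, 64, 66, 67, 70}
insert 56 → {48, 56, 57, 61, 63, 64, 66, 67, 70}
insert 58 → {48, 56, 57, 58, 61, 63, 64, 66, 67, 70}
insert 78 → {48, 56, 57, 58, 61, 63, 64, 66, 67, 70, 78}
insert 55 → {48, 55, 56, 57, 58, 61, 63, 64, 66, 67, 70, 78}
fire next event → 48; now {55, 56, 57, 58, 61, 63, 64, 66, 67, 70, 78}
insert 76 → {55, 56, 57, 58, 61, 63, 64, 66, 67, 70, 76, 78}
insert 50 → {50, 55, 56, 57, 58, 61, 63, 64, 66, 67, 70, 76, 78}
fire next event → 50; now {55, 56, 57, 58, 61, 63, 64, 66, 67, 70, 76, 78}
fire next event → 55; now {56, 57, 58, 61, 63, 64, 66, 67, 70, 76, 78}
insert 75 → {56, 57, 58, 61, 63, 64, 66, 67, 70, 75, 76, 78}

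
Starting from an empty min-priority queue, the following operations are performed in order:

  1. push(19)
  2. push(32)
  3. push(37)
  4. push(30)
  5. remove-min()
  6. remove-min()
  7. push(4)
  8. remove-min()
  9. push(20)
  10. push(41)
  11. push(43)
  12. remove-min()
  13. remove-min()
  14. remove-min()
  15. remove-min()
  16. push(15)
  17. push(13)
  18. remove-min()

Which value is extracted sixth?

37

insert 19 → {19}
insert 32 → {19, 32}
insert 37 → {19, 32, 37}
insert 30 → {19, 30, 32, 37}
remove-min → 19; now {30, 32, 37}
remove-min → 30; now {32, 37}
insert 4 → {4, 32, 37}
remove-min → 4; now {32, 37}
insert 20 → {20, 32, 37}
insert 41 → {20, 32, 37, 41}
insert 43 → {20, 32, 37, 41, 43}
remove-min → 20; now {32, 37, 41, 43}
remove-min → 32; now {37, 41, 43}
remove-min → 37; now {41, 43}
remove-min → 41; now {43}
insert 15 → {15, 43}
insert 13 → {13, 15, 43}
remove-min → 13; now {15, 43}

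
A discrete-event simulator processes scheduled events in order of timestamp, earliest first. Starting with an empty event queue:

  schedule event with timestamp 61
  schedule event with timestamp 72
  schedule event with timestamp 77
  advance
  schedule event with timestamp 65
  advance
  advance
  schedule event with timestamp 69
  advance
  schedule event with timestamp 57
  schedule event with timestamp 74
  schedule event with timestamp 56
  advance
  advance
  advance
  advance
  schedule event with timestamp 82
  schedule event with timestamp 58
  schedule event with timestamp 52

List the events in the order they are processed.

61, 65, 72, 69, 56, 57, 74, 77

insert 61 → {61}
insert 72 → {61, 72}
insert 77 → {61, 72, 77}
advance → 61; now {72, 77}
insert 65 → {65, 72, 77}
advance → 65; now {72, 77}
advance → 72; now {77}
insert 69 → {69, 77}
advance → 69; now {77}
insert 57 → {57, 77}
insert 74 → {57, 74, 77}
insert 56 → {56, 57, 74, 77}
advance → 56; now {57, 74, 77}
advance → 57; now {74, 77}
advance → 74; now {77}
advance → 77; now {}
insert 82 → {82}
insert 58 → {58, 82}
insert 52 → {52, 58, 82}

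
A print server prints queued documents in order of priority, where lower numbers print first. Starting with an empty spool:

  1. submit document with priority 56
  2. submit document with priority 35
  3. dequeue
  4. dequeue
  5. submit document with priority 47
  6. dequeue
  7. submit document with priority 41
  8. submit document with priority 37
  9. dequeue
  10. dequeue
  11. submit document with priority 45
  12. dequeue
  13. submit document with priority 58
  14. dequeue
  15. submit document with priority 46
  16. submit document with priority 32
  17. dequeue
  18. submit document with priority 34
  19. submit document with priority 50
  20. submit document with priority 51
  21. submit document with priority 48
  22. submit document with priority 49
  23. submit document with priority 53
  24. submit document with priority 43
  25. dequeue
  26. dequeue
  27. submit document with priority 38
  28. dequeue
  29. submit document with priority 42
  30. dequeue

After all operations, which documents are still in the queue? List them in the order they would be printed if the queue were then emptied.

insert 56 → {56}
insert 35 → {35, 56}
dequeue → 35; now {56}
dequeue → 56; now {}
insert 47 → {47}
dequeue → 47; now {}
insert 41 → {41}
insert 37 → {37, 41}
dequeue → 37; now {41}
dequeue → 41; now {}
insert 45 → {45}
dequeue → 45; now {}
insert 58 → {58}
dequeue → 58; now {}
insert 46 → {46}
insert 32 → {32, 46}
dequeue → 32; now {46}
insert 34 → {34, 46}
insert 50 → {34, 46, 50}
insert 51 → {34, 46, 50, 51}
insert 48 → {34, 46, 48, 50, 51}
insert 49 → {34, 46, 48, 49, 50, 51}
insert 53 → {34, 46, 48, 49, 50, 51, 53}
insert 43 → {34, 43, 46, 48, 49, 50, 51, 53}
dequeue → 34; now {43, 46, 48, 49, 50, 51, 53}
dequeue → 43; now {46, 48, 49, 50, 51, 53}
insert 38 → {38, 46, 48, 49, 50, 51, 53}
dequeue → 38; now {46, 48, 49, 50, 51, 53}
insert 42 → {42, 46, 48, 49, 50, 51, 53}
dequeue → 42; now {46, 48, 49, 50, 51, 53}

46, 48, 49, 50, 51, 53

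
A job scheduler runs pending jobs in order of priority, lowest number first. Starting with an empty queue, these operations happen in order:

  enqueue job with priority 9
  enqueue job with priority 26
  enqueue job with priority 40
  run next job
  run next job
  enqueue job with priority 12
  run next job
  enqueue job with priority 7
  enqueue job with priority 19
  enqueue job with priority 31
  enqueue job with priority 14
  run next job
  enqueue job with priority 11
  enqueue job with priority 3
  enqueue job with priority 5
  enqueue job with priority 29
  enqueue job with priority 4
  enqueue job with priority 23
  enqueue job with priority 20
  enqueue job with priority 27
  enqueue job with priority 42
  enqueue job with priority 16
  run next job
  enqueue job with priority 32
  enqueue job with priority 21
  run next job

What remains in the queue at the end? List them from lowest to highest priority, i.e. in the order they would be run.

insert 9 → {9}
insert 26 → {9, 26}
insert 40 → {9, 26, 40}
run next job → 9; now {26, 40}
run next job → 26; now {40}
insert 12 → {12, 40}
run next job → 12; now {40}
insert 7 → {7, 40}
insert 19 → {7, 19, 40}
insert 31 → {7, 19, 31, 40}
insert 14 → {7, 14, 19, 31, 40}
run next job → 7; now {14, 19, 31, 40}
insert 11 → {11, 14, 19, 31, 40}
insert 3 → {3, 11, 14, 19, 31, 40}
insert 5 → {3, 5, 11, 14, 19, 31, 40}
insert 29 → {3, 5, 11, 14, 19, 29, 31, 40}
insert 4 → {3, 4, 5, 11, 14, 19, 29, 31, 40}
insert 23 → {3, 4, 5, 11, 14, 19, 23, 29, 31, 40}
insert 20 → {3, 4, 5, 11, 14, 19, 20, 23, 29, 31, 40}
insert 27 → {3, 4, 5, 11, 14, 19, 20, 23, 27, 29, 31, 40}
insert 42 → {3, 4, 5, 11, 14, 19, 20, 23, 27, 29, 31, 40, 42}
insert 16 → {3, 4, 5, 11, 14, 16, 19, 20, 23, 27, 29, 31, 40, 42}
run next job → 3; now {4, 5, 11, 14, 16, 19, 20, 23, 27, 29, 31, 40, 42}
insert 32 → {4, 5, 11, 14, 16, 19, 20, 23, 27, 29, 31, 32, 40, 42}
insert 21 → {4, 5, 11, 14, 16, 19, 20, 21, 23, 27, 29, 31, 32, 40, 42}
run next job → 4; now {5, 11, 14, 16, 19, 20, 21, 23, 27, 29, 31, 32, 40, 42}

5, 11, 14, 16, 19, 20, 21, 23, 27, 29, 31, 32, 40, 42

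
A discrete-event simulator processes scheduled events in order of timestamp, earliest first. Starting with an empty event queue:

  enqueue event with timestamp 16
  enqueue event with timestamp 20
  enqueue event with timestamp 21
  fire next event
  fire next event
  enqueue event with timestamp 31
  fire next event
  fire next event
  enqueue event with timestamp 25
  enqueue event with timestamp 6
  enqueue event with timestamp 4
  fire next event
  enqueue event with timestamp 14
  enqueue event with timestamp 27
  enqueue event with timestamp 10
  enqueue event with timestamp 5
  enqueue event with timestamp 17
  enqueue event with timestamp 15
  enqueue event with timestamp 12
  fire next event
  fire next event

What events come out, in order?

insert 16 → {16}
insert 20 → {16, 20}
insert 21 → {16, 20, 21}
fire next event → 16; now {20, 21}
fire next event → 20; now {21}
insert 31 → {21, 31}
fire next event → 21; now {31}
fire next event → 31; now {}
insert 25 → {25}
insert 6 → {6, 25}
insert 4 → {4, 6, 25}
fire next event → 4; now {6, 25}
insert 14 → {6, 14, 25}
insert 27 → {6, 14, 25, 27}
insert 10 → {6, 10, 14, 25, 27}
insert 5 → {5, 6, 10, 14, 25, 27}
insert 17 → {5, 6, 10, 14, 17, 25, 27}
insert 15 → {5, 6, 10, 14, 15, 17, 25, 27}
insert 12 → {5, 6, 10, 12, 14, 15, 17, 25, 27}
fire next event → 5; now {6, 10, 12, 14, 15, 17, 25, 27}
fire next event → 6; now {10, 12, 14, 15, 17, 25, 27}

16 → 20 → 21 → 31 → 4 → 5 → 6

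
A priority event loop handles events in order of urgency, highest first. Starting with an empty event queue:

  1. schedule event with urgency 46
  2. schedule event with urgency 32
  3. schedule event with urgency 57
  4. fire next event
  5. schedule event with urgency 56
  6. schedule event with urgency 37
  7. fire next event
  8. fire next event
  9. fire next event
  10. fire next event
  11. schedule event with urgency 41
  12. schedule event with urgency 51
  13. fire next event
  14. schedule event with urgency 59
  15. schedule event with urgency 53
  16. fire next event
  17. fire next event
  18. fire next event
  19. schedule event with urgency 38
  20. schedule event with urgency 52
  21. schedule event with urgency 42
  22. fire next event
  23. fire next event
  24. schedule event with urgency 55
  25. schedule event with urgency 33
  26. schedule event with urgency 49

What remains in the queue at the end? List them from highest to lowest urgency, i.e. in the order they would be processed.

55, 49, 38, 33

insert 46 → {46}
insert 32 → {46, 32}
insert 57 → {57, 46, 32}
fire next event → 57; now {46, 32}
insert 56 → {56, 46, 32}
insert 37 → {56, 46, 37, 32}
fire next event → 56; now {46, 37, 32}
fire next event → 46; now {37, 32}
fire next event → 37; now {32}
fire next event → 32; now {}
insert 41 → {41}
insert 51 → {51, 41}
fire next event → 51; now {41}
insert 59 → {59, 41}
insert 53 → {59, 53, 41}
fire next event → 59; now {53, 41}
fire next event → 53; now {41}
fire next event → 41; now {}
insert 38 → {38}
insert 52 → {52, 38}
insert 42 → {52, 42, 38}
fire next event → 52; now {42, 38}
fire next event → 42; now {38}
insert 55 → {55, 38}
insert 33 → {55, 38, 33}
insert 49 → {55, 49, 38, 33}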